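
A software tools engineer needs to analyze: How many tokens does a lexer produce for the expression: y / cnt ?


Scanning 'y / cnt'
Token 1: 'y' -> identifier
Token 2: '/' -> operator
Token 3: 'cnt' -> identifier
Total tokens: 3

3


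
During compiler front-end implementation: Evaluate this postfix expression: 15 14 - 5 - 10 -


Processing tokens left to right:
Push 15, Push 14
Pop 15 and 14, compute 15 - 14 = 1, push 1
Push 5
Pop 1 and 5, compute 1 - 5 = -4, push -4
Push 10
Pop -4 and 10, compute -4 - 10 = -14, push -14
Stack result: -14

-14


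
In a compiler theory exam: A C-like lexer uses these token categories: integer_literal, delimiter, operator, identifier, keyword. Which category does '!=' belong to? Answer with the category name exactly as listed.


Token: '!='
Checking categories:
  identifier: no
  integer_literal: no
  operator: YES
  keyword: no
  delimiter: no
Category: operator

operator


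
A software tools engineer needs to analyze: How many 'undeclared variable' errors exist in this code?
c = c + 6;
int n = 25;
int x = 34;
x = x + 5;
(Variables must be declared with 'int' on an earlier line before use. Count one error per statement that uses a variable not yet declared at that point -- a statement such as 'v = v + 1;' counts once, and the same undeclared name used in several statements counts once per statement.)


Scanning code line by line:
  Line 1: use 'c' -> ERROR (undeclared)
  Line 2: declare 'n' -> declared = ['n']
  Line 3: declare 'x' -> declared = ['n', 'x']
  Line 4: use 'x' -> OK (declared)
Total undeclared variable errors: 1

1


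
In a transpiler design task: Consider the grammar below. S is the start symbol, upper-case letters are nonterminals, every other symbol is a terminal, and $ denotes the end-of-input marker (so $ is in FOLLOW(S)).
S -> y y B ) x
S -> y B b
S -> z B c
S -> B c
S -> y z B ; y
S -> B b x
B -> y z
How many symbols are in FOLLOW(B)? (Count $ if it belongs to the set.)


S is the start symbol and does not occur in any rule body, so FOLLOW(S) = {$}.
Examining every occurrence of B in a rule body:
  S -> y y B ) x : B is followed by terminal ')' -> add ')'
  S -> y B b : B is followed by terminal 'b' -> add 'b'
  S -> z B c : B is followed by terminal 'c' -> add 'c'
  S -> B c : B is followed by terminal 'c' -> add 'c' (already in the set)
  S -> y z B ; y : B is followed by terminal ';' -> add ';'
  S -> B b x : B is followed by terminal 'b' -> add 'b' (already in the set)
  B -> y z : B does not occur in the body -> contributes nothing
FOLLOW(B) = {), ;, b, c}
Count: 4

4


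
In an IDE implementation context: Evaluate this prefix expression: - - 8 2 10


Parsing prefix expression: - - 8 2 10
Step 1: Innermost operation '- 8 2'
  8 - 2 = 6
Step 2: Outer operation '- [6] 10'
  6 - 10 = -4

-4


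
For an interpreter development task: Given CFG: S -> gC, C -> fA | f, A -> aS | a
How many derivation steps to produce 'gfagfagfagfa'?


Grammar: S -> gC, C -> fA | f, A -> aS | a
Deriving 'gfagfagfagfa':
Step 1: S -> gC => gC
Step 2: C -> fA => gfA
Step 3: A -> aS => gfaS
Step 4: S -> gC => gfagC
Step 5: C -> fA => gfagfA
Step 6: A -> aS => gfagfaS
Step 7: S -> gC => gfagfagC
Step 8: C -> fA => gfagfagfA
Step 9: A -> aS => gfagfagfaS
Step 10: S -> gC => gfagfagfagC
Step 11: C -> fA => gfagfagfagfA
Step 12: A -> a => gfagfagfagfa
Total derivation steps: 12

12


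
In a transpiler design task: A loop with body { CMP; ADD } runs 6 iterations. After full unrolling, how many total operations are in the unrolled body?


Loop body operations: CMP, ADD (2 ops per iteration)
Unrolling 6 iterations:
  Iteration 1: CMP, ADD (2 ops)
  Iteration 2: CMP, ADD (2 ops)
  Iteration 3: CMP, ADD (2 ops)
  Iteration 4: CMP, ADD (2 ops)
  Iteration 5: CMP, ADD (2 ops)
  Iteration 6: CMP, ADD (2 ops)
Total: 6 iterations * 2 ops/iter = 12 operations

12


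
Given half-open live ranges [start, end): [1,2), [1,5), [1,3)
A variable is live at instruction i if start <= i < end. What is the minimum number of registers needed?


Live ranges:
  Var0: [1, 2)
  Var1: [1, 5)
  Var2: [1, 3)
Sweep-line events (position, delta, active):
  pos=1 start -> active=1
  pos=1 start -> active=2
  pos=1 start -> active=3
  pos=2 end -> active=2
  pos=3 end -> active=1
  pos=5 end -> active=0
Maximum simultaneous active: 3
Minimum registers needed: 3

3


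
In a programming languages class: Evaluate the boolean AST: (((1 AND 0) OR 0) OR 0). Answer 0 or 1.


Step 1: Evaluate inner node
  1 AND 0 = 0
Step 2: Evaluate next node
  0 OR 0 = 0
Step 3: Evaluate root node
  0 OR 0 = 0

0


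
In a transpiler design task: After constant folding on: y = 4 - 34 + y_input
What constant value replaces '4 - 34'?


Identifying constant sub-expression:
  Original: y = 4 - 34 + y_input
  4 and 34 are both compile-time constants
  Evaluating: 4 - 34 = -30
  After folding: y = -30 + y_input

-30


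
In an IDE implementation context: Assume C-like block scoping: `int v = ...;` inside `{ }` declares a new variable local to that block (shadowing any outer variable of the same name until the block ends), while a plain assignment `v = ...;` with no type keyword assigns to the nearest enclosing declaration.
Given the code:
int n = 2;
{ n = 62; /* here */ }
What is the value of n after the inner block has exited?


Analyzing scoping rules:
Outer scope: declares n = 2
Inner block: 'n = 62;' has no type keyword, so it is an assignment to the outer n (no shadowing)
The assignment changed the outer variable itself, so the new value persists after the block -> 62
Result: 62

62


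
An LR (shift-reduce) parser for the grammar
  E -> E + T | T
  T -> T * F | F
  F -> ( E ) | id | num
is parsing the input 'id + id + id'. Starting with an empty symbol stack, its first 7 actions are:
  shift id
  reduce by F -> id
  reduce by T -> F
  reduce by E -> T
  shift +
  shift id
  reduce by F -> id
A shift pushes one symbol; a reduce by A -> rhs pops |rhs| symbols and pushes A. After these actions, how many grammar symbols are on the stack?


Tracking the symbol stack through each action:
  Action 1: shift 'id' : push -> stack = [id] (size 1)
  Action 2: reduce by F -> id : pop 1, push F -> stack = [F] (size 1)
  Action 3: reduce by T -> F : pop 1, push T -> stack = [T] (size 1)
  Action 4: reduce by E -> T : pop 1, push E -> stack = [E] (size 1)
  Action 5: shift '+' : push -> stack = [E, +] (size 2)
  Action 6: shift 'id' : push -> stack = [E, +, id] (size 3)
  Action 7: reduce by F -> id : pop 1, push F -> stack = [E, +, F] (size 3)
Final stack size: 3

3


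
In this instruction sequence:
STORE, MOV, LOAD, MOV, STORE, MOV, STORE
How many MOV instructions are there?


Scanning instruction sequence for MOV:
  Position 1: STORE
  Position 2: MOV <- MATCH
  Position 3: LOAD
  Position 4: MOV <- MATCH
  Position 5: STORE
  Position 6: MOV <- MATCH
  Position 7: STORE
Matches at positions: [2, 4, 6]
Total MOV count: 3

3


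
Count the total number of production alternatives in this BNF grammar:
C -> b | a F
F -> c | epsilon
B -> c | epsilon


Counting alternatives per rule:
  C: 2 alternative(s)
  F: 2 alternative(s)
  B: 2 alternative(s)
Sum: 2 + 2 + 2 = 6

6


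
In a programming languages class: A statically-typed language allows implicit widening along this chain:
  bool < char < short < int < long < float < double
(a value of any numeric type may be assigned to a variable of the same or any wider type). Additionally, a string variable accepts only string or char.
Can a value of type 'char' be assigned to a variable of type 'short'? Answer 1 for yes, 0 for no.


Target variable type: short
Source value type: char
Numeric ranks: char=1, short=2
Widening allowed iff rank(source) <= rank(target): 1 <= 2? Yes
Result: 1

1


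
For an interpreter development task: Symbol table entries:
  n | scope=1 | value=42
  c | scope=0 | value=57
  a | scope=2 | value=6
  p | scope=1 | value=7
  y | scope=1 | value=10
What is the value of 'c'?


Searching symbol table for 'c':
  n | scope=1 | value=42
  c | scope=0 | value=57 <- MATCH
  a | scope=2 | value=6
  p | scope=1 | value=7
  y | scope=1 | value=10
Found 'c' at scope 0 with value 57

57


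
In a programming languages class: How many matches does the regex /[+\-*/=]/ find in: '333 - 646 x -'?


Pattern: /[+\-*/=]/ (operators)
Input: '333 - 646 x -'
Scanning for matches:
  Match 1: '-'
  Match 2: '-'
Total matches: 2

2


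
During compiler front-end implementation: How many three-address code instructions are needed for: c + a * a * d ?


Expression: c + a * a * d
Generating three-address code (respecting * over +/- precedence):
  Instruction 1: t1 = a * a
  Instruction 2: t2 = t1 * d
  Instruction 3: t3 = c + t2
Total instructions: 3

3


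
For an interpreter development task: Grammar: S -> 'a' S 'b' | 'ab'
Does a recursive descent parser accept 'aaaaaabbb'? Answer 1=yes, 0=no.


Grammar accepts strings of the form a^n b^n (n >= 1)
Word: 'aaaaaabbb'
Counting: 6 a's and 3 b's
Check: 6 == 3? No
Mismatch: a-count != b-count
Rejected

0


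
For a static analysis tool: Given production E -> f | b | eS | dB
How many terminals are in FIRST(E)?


Production: E -> f | b | eS | dB
Examining each alternative for leading terminals:
  E -> f : first terminal = 'f'
  E -> b : first terminal = 'b'
  E -> eS : first terminal = 'e'
  E -> dB : first terminal = 'd'
FIRST(E) = {b, d, e, f}
Count: 4

4


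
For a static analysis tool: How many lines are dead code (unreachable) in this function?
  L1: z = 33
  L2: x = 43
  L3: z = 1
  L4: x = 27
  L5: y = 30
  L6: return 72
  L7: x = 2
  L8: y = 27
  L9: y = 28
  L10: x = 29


Analyzing control flow:
  L1: reachable (before return)
  L2: reachable (before return)
  L3: reachable (before return)
  L4: reachable (before return)
  L5: reachable (before return)
  L6: reachable (return statement)
  L7: DEAD (after return at L6)
  L8: DEAD (after return at L6)
  L9: DEAD (after return at L6)
  L10: DEAD (after return at L6)
Return at L6, total lines = 10
Dead lines: L7 through L10
Count: 4

4


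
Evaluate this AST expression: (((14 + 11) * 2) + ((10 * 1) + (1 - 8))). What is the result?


Expression: (((14 + 11) * 2) + ((10 * 1) + (1 - 8)))
Evaluating step by step:
  14 + 11 = 25
  25 * 2 = 50
  10 * 1 = 10
  1 - 8 = -7
  10 + -7 = 3
  50 + 3 = 53
Result: 53

53


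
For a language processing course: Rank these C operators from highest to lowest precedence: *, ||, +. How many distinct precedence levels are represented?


Looking up precedence for each operator:
  * -> precedence 6
  || -> precedence 1
  + -> precedence 5
Sorted highest to lowest: *, +, ||
Distinct precedence values: [6, 5, 1]
Number of distinct levels: 3

3


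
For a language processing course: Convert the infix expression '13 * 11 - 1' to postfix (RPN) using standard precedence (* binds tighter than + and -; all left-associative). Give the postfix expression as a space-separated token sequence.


Applying the shunting-yard algorithm:
  Operand 13 -> output
  Push '*' onto operator stack -> op-stack: [*]
  Operand 11 -> output
  See '-' (prec 1); top '*' (prec 2) >= it -> pop '*' to output
  Push '-' onto operator stack -> op-stack: [-]
  Operand 1 -> output
  End of input: pop '-' to output
Postfix result: 13 11 * 1 -

13 11 * 1 -


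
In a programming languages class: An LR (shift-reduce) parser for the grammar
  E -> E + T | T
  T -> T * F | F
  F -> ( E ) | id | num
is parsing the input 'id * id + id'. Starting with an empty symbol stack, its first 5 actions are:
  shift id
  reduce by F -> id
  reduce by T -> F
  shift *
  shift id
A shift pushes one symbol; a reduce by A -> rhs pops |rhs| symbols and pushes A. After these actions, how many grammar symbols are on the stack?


Tracking the symbol stack through each action:
  Action 1: shift 'id' : push -> stack = [id] (size 1)
  Action 2: reduce by F -> id : pop 1, push F -> stack = [F] (size 1)
  Action 3: reduce by T -> F : pop 1, push T -> stack = [T] (size 1)
  Action 4: shift '*' : push -> stack = [T, *] (size 2)
  Action 5: shift 'id' : push -> stack = [T, *, id] (size 3)
Final stack size: 3

3


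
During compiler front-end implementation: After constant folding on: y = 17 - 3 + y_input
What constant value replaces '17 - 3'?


Identifying constant sub-expression:
  Original: y = 17 - 3 + y_input
  17 and 3 are both compile-time constants
  Evaluating: 17 - 3 = 14
  After folding: y = 14 + y_input

14


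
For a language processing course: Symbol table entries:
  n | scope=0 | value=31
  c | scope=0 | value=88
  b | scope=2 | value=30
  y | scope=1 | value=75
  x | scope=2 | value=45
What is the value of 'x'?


Searching symbol table for 'x':
  n | scope=0 | value=31
  c | scope=0 | value=88
  b | scope=2 | value=30
  y | scope=1 | value=75
  x | scope=2 | value=45 <- MATCH
Found 'x' at scope 2 with value 45

45


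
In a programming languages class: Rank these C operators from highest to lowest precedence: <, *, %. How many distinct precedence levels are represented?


Looking up precedence for each operator:
  < -> precedence 4
  * -> precedence 6
  % -> precedence 6
Sorted highest to lowest: *, %, <
Distinct precedence values: [6, 4]
Number of distinct levels: 2

2


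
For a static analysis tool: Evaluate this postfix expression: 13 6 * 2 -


Processing tokens left to right:
Push 13, Push 6
Pop 13 and 6, compute 13 * 6 = 78, push 78
Push 2
Pop 78 and 2, compute 78 - 2 = 76, push 76
Stack result: 76

76


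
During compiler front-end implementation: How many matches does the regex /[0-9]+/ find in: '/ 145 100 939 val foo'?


Pattern: /[0-9]+/ (int literals)
Input: '/ 145 100 939 val foo'
Scanning for matches:
  Match 1: '145'
  Match 2: '100'
  Match 3: '939'
Total matches: 3

3


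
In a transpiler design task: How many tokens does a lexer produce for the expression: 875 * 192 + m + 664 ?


Scanning '875 * 192 + m + 664'
Token 1: '875' -> integer_literal
Token 2: '*' -> operator
Token 3: '192' -> integer_literal
Token 4: '+' -> operator
Token 5: 'm' -> identifier
Token 6: '+' -> operator
Token 7: '664' -> integer_literal
Total tokens: 7

7


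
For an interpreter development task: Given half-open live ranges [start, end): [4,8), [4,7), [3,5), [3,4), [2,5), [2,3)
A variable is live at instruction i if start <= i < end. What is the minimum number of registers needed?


Live ranges:
  Var0: [4, 8)
  Var1: [4, 7)
  Var2: [3, 5)
  Var3: [3, 4)
  Var4: [2, 5)
  Var5: [2, 3)
Sweep-line events (position, delta, active):
  pos=2 start -> active=1
  pos=2 start -> active=2
  pos=3 end -> active=1
  pos=3 start -> active=2
  pos=3 start -> active=3
  pos=4 end -> active=2
  pos=4 start -> active=3
  pos=4 start -> active=4
  pos=5 end -> active=3
  pos=5 end -> active=2
  pos=7 end -> active=1
  pos=8 end -> active=0
Maximum simultaneous active: 4
Minimum registers needed: 4

4


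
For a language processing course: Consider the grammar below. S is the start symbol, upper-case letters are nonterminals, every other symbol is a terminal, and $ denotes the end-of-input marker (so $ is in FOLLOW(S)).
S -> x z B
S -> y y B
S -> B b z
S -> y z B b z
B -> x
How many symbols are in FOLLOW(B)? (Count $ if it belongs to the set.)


S is the start symbol and does not occur in any rule body, so FOLLOW(S) = {$}.
Examining every occurrence of B in a rule body:
  S -> x z B : B is at the right end -> add FOLLOW(S) = {$}
  S -> y y B : B is at the right end -> add FOLLOW(S) = {$} (already in the set)
  S -> B b z : B is followed by terminal 'b' -> add 'b'
  S -> y z B b z : B is followed by terminal 'b' -> add 'b' (already in the set)
  B -> x : B does not occur in the body -> contributes nothing
FOLLOW(B) = {b, $}
Count: 2

2


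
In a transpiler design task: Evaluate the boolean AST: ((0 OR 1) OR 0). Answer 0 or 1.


Step 1: Evaluate inner node
  0 OR 1 = 1
Step 2: Evaluate root node
  1 OR 0 = 1

1


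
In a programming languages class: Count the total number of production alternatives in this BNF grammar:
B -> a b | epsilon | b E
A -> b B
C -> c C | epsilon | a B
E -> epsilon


Counting alternatives per rule:
  B: 3 alternative(s)
  A: 1 alternative(s)
  C: 3 alternative(s)
  E: 1 alternative(s)
Sum: 3 + 1 + 3 + 1 = 8

8


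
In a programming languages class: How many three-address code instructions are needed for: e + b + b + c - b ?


Expression: e + b + b + c - b
Generating three-address code (respecting * over +/- precedence):
  Instruction 1: t1 = e + b
  Instruction 2: t2 = t1 + b
  Instruction 3: t3 = t2 + c
  Instruction 4: t4 = t3 - b
Total instructions: 4

4


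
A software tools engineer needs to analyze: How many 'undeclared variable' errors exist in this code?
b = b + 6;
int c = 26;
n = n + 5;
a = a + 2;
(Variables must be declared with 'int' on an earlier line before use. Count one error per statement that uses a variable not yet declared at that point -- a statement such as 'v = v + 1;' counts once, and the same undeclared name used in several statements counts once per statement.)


Scanning code line by line:
  Line 1: use 'b' -> ERROR (undeclared)
  Line 2: declare 'c' -> declared = ['c']
  Line 3: use 'n' -> ERROR (undeclared)
  Line 4: use 'a' -> ERROR (undeclared)
Total undeclared variable errors: 3

3


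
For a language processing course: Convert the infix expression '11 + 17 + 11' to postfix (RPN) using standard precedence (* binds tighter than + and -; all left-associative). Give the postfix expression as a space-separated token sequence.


Applying the shunting-yard algorithm:
  Operand 11 -> output
  Push '+' onto operator stack -> op-stack: [+]
  Operand 17 -> output
  See '+' (prec 1); top '+' (prec 1) >= it -> pop '+' to output
  Push '+' onto operator stack -> op-stack: [+]
  Operand 11 -> output
  End of input: pop '+' to output
Postfix result: 11 17 + 11 +

11 17 + 11 +


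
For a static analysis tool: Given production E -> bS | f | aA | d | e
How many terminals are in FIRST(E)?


Production: E -> bS | f | aA | d | e
Examining each alternative for leading terminals:
  E -> bS : first terminal = 'b'
  E -> f : first terminal = 'f'
  E -> aA : first terminal = 'a'
  E -> d : first terminal = 'd'
  E -> e : first terminal = 'e'
FIRST(E) = {a, b, d, e, f}
Count: 5

5


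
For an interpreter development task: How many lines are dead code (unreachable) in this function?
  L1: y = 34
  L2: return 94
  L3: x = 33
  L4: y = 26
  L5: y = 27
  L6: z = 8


Analyzing control flow:
  L1: reachable (before return)
  L2: reachable (return statement)
  L3: DEAD (after return at L2)
  L4: DEAD (after return at L2)
  L5: DEAD (after return at L2)
  L6: DEAD (after return at L2)
Return at L2, total lines = 6
Dead lines: L3 through L6
Count: 4

4


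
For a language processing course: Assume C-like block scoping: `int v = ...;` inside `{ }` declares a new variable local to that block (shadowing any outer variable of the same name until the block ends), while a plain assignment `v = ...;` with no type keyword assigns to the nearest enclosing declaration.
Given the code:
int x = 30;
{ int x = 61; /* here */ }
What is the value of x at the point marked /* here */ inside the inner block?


Analyzing scoping rules:
Outer scope: declares x = 30
Inner block: 'int x = 61;' declares a NEW x that shadows the outer one
Inside the block the inner declaration is in scope -> 61
Result: 61

61


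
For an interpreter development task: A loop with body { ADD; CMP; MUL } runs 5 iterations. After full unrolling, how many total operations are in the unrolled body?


Loop body operations: ADD, CMP, MUL (3 ops per iteration)
Unrolling 5 iterations:
  Iteration 1: ADD, CMP, MUL (3 ops)
  Iteration 2: ADD, CMP, MUL (3 ops)
  Iteration 3: ADD, CMP, MUL (3 ops)
  Iteration 4: ADD, CMP, MUL (3 ops)
  Iteration 5: ADD, CMP, MUL (3 ops)
Total: 5 iterations * 3 ops/iter = 15 operations

15


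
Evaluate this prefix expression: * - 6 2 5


Parsing prefix expression: * - 6 2 5
Step 1: Innermost operation '- 6 2'
  6 - 2 = 4
Step 2: Outer operation '* [4] 5'
  4 * 5 = 20

20


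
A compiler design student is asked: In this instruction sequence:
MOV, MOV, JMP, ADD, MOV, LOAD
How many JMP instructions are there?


Scanning instruction sequence for JMP:
  Position 1: MOV
  Position 2: MOV
  Position 3: JMP <- MATCH
  Position 4: ADD
  Position 5: MOV
  Position 6: LOAD
Matches at positions: [3]
Total JMP count: 1

1


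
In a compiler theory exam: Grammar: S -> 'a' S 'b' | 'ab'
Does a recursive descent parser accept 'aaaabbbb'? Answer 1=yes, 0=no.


Grammar accepts strings of the form a^n b^n (n >= 1)
Word: 'aaaabbbb'
Counting: 4 a's and 4 b's
Check: 4 == 4? Yes
Derivation (S -> aSb applied 3 time(s), then S -> ab): S => aSb => aaSbb => aaaSbbb => aaaabbbb
Accepted

1


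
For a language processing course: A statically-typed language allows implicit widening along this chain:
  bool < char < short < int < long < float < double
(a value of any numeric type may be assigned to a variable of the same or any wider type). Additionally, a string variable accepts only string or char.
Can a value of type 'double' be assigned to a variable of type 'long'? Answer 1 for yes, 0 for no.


Target variable type: long
Source value type: double
Numeric ranks: double=6, long=4
Widening allowed iff rank(source) <= rank(target): 6 <= 4? No
Result: 0

0


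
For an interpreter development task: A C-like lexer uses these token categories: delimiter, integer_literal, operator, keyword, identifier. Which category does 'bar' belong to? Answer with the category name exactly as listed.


Token: 'bar'
Checking categories:
  identifier: YES
  integer_literal: no
  operator: no
  keyword: no
  delimiter: no
Category: identifier

identifier


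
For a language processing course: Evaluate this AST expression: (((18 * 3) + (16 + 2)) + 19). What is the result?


Expression: (((18 * 3) + (16 + 2)) + 19)
Evaluating step by step:
  18 * 3 = 54
  16 + 2 = 18
  54 + 18 = 72
  72 + 19 = 91
Result: 91

91


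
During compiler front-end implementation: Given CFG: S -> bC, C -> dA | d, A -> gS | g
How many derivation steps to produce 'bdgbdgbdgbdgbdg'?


Grammar: S -> bC, C -> dA | d, A -> gS | g
Deriving 'bdgbdgbdgbdgbdg':
Step 1: S -> bC => bC
Step 2: C -> dA => bdA
Step 3: A -> gS => bdgS
Step 4: S -> bC => bdgbC
Step 5: C -> dA => bdgbdA
Step 6: A -> gS => bdgbdgS
Step 7: S -> bC => bdgbdgbC
Step 8: C -> dA => bdgbdgbdA
Step 9: A -> gS => bdgbdgbdgS
Step 10: S -> bC => bdgbdgbdgbC
Step 11: C -> dA => bdgbdgbdgbdA
Step 12: A -> gS => bdgbdgbdgbdgS
Step 13: S -> bC => bdgbdgbdgbdgbC
Step 14: C -> dA => bdgbdgbdgbdgbdA
Step 15: A -> g => bdgbdgbdgbdgbdg
Total derivation steps: 15

15


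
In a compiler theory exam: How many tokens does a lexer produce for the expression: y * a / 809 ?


Scanning 'y * a / 809'
Token 1: 'y' -> identifier
Token 2: '*' -> operator
Token 3: 'a' -> identifier
Token 4: '/' -> operator
Token 5: '809' -> integer_literal
Total tokens: 5

5


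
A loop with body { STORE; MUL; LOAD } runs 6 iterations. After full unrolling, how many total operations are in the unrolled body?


Loop body operations: STORE, MUL, LOAD (3 ops per iteration)
Unrolling 6 iterations:
  Iteration 1: STORE, MUL, LOAD (3 ops)
  Iteration 2: STORE, MUL, LOAD (3 ops)
  Iteration 3: STORE, MUL, LOAD (3 ops)
  Iteration 4: STORE, MUL, LOAD (3 ops)
  Iteration 5: STORE, MUL, LOAD (3 ops)
  Iteration 6: STORE, MUL, LOAD (3 ops)
Total: 6 iterations * 3 ops/iter = 18 operations

18


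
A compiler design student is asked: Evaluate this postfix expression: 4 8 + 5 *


Processing tokens left to right:
Push 4, Push 8
Pop 4 and 8, compute 4 + 8 = 12, push 12
Push 5
Pop 12 and 5, compute 12 * 5 = 60, push 60
Stack result: 60

60


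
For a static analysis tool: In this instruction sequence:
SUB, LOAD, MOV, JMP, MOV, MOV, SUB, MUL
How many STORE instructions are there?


Scanning instruction sequence for STORE:
  Position 1: SUB
  Position 2: LOAD
  Position 3: MOV
  Position 4: JMP
  Position 5: MOV
  Position 6: MOV
  Position 7: SUB
  Position 8: MUL
Matches at positions: []
Total STORE count: 0

0


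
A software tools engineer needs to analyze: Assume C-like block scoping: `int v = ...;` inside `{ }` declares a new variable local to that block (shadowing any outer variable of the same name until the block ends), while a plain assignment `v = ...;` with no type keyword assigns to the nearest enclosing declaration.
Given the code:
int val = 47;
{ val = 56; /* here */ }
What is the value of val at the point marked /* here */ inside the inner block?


Analyzing scoping rules:
Outer scope: declares val = 47
Inner block: 'val = 56;' has no type keyword, so it is an assignment to the outer val (no shadowing)
Inside the block, after the assignment -> 56
Result: 56

56


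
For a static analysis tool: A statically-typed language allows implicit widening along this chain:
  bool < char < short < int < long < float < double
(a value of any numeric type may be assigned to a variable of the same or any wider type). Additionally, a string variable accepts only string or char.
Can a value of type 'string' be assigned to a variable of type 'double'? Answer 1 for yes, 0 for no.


Target variable type: double
Source value type: string
Rule: string cannot widen to any numeric type
Result: 0

0


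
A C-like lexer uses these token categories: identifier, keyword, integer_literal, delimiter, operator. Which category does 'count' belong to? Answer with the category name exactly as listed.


Token: 'count'
Checking categories:
  identifier: YES
  integer_literal: no
  operator: no
  keyword: no
  delimiter: no
Category: identifier

identifier


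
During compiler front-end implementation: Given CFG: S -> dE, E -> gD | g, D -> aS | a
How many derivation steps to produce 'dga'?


Grammar: S -> dE, E -> gD | g, D -> aS | a
Deriving 'dga':
Step 1: S -> dE => dE
Step 2: E -> gD => dgD
Step 3: D -> a => dga
Total derivation steps: 3

3


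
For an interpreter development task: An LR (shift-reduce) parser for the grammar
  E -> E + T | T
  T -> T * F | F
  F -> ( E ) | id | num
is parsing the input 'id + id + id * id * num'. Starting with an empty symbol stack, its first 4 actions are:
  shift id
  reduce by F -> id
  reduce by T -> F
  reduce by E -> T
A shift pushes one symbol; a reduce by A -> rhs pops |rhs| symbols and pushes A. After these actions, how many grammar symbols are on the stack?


Tracking the symbol stack through each action:
  Action 1: shift 'id' : push -> stack = [id] (size 1)
  Action 2: reduce by F -> id : pop 1, push F -> stack = [F] (size 1)
  Action 3: reduce by T -> F : pop 1, push T -> stack = [T] (size 1)
  Action 4: reduce by E -> T : pop 1, push E -> stack = [E] (size 1)
Final stack size: 1

1


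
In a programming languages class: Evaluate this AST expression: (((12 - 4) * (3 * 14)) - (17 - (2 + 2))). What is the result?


Expression: (((12 - 4) * (3 * 14)) - (17 - (2 + 2)))
Evaluating step by step:
  12 - 4 = 8
  3 * 14 = 42
  8 * 42 = 336
  2 + 2 = 4
  17 - 4 = 13
  336 - 13 = 323
Result: 323

323


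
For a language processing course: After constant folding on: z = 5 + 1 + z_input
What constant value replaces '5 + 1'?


Identifying constant sub-expression:
  Original: z = 5 + 1 + z_input
  5 and 1 are both compile-time constants
  Evaluating: 5 + 1 = 6
  After folding: z = 6 + z_input

6


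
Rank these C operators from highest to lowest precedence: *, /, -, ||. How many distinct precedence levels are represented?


Looking up precedence for each operator:
  * -> precedence 6
  / -> precedence 6
  - -> precedence 5
  || -> precedence 1
Sorted highest to lowest: *, /, -, ||
Distinct precedence values: [6, 5, 1]
Number of distinct levels: 3

3


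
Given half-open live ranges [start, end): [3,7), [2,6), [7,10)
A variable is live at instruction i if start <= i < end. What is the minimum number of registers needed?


Live ranges:
  Var0: [3, 7)
  Var1: [2, 6)
  Var2: [7, 10)
Sweep-line events (position, delta, active):
  pos=2 start -> active=1
  pos=3 start -> active=2
  pos=6 end -> active=1
  pos=7 end -> active=0
  pos=7 start -> active=1
  pos=10 end -> active=0
Maximum simultaneous active: 2
Minimum registers needed: 2

2


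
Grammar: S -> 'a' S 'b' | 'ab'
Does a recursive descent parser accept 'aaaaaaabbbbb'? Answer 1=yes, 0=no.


Grammar accepts strings of the form a^n b^n (n >= 1)
Word: 'aaaaaaabbbbb'
Counting: 7 a's and 5 b's
Check: 7 == 5? No
Mismatch: a-count != b-count
Rejected

0


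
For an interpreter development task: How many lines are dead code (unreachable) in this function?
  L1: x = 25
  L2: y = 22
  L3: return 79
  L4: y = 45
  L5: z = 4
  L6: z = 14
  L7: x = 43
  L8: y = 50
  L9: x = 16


Analyzing control flow:
  L1: reachable (before return)
  L2: reachable (before return)
  L3: reachable (return statement)
  L4: DEAD (after return at L3)
  L5: DEAD (after return at L3)
  L6: DEAD (after return at L3)
  L7: DEAD (after return at L3)
  L8: DEAD (after return at L3)
  L9: DEAD (after return at L3)
Return at L3, total lines = 9
Dead lines: L4 through L9
Count: 6

6


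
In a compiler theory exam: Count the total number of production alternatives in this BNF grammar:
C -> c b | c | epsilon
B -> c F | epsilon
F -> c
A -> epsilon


Counting alternatives per rule:
  C: 3 alternative(s)
  B: 2 alternative(s)
  F: 1 alternative(s)
  A: 1 alternative(s)
Sum: 3 + 2 + 1 + 1 = 7

7


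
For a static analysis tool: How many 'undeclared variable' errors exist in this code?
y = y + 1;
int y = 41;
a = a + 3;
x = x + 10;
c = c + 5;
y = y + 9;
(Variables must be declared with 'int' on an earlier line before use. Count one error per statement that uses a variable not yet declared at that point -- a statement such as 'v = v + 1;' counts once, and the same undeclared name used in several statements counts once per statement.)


Scanning code line by line:
  Line 1: use 'y' -> ERROR (undeclared)
  Line 2: declare 'y' -> declared = ['y']
  Line 3: use 'a' -> ERROR (undeclared)
  Line 4: use 'x' -> ERROR (undeclared)
  Line 5: use 'c' -> ERROR (undeclared)
  Line 6: use 'y' -> OK (declared)
Total undeclared variable errors: 4

4


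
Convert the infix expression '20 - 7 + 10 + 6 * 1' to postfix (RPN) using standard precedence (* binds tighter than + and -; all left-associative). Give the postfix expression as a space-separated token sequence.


Applying the shunting-yard algorithm:
  Operand 20 -> output
  Push '-' onto operator stack -> op-stack: [-]
  Operand 7 -> output
  See '+' (prec 1); top '-' (prec 1) >= it -> pop '-' to output
  Push '+' onto operator stack -> op-stack: [+]
  Operand 10 -> output
  See '+' (prec 1); top '+' (prec 1) >= it -> pop '+' to output
  Push '+' onto operator stack -> op-stack: [+]
  Operand 6 -> output
  Push '*' onto operator stack -> op-stack: [+, *]
  Operand 1 -> output
  End of input: pop '*' to output
  End of input: pop '+' to output
Postfix result: 20 7 - 10 + 6 1 * +

20 7 - 10 + 6 1 * +


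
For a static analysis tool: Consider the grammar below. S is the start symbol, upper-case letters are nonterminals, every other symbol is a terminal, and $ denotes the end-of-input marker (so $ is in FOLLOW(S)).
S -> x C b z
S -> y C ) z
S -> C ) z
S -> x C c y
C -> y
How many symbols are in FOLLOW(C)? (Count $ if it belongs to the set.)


S is the start symbol and does not occur in any rule body, so FOLLOW(S) = {$}.
Examining every occurrence of C in a rule body:
  S -> x C b z : C is followed by terminal 'b' -> add 'b'
  S -> y C ) z : C is followed by terminal ')' -> add ')'
  S -> C ) z : C is followed by terminal ')' -> add ')' (already in the set)
  S -> x C c y : C is followed by terminal 'c' -> add 'c'
  C -> y : C does not occur in the body -> contributes nothing
FOLLOW(C) = {), b, c}
Count: 3

3


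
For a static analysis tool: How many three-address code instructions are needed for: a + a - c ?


Expression: a + a - c
Generating three-address code (respecting * over +/- precedence):
  Instruction 1: t1 = a + a
  Instruction 2: t2 = t1 - c
Total instructions: 2

2


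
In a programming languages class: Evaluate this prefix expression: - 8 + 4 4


Parsing prefix expression: - 8 + 4 4
Step 1: Innermost operation '+ 4 4'
  4 + 4 = 8
Step 2: Outer operation '- 8 [8]'
  8 - 8 = 0

0


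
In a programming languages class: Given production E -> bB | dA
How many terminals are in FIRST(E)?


Production: E -> bB | dA
Examining each alternative for leading terminals:
  E -> bB : first terminal = 'b'
  E -> dA : first terminal = 'd'
FIRST(E) = {b, d}
Count: 2

2


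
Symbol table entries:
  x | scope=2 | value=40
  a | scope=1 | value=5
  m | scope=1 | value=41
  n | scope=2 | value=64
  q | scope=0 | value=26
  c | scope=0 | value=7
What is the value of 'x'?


Searching symbol table for 'x':
  x | scope=2 | value=40 <- MATCH
  a | scope=1 | value=5
  m | scope=1 | value=41
  n | scope=2 | value=64
  q | scope=0 | value=26
  c | scope=0 | value=7
Found 'x' at scope 2 with value 40

40


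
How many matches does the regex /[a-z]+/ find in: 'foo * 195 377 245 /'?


Pattern: /[a-z]+/ (identifiers)
Input: 'foo * 195 377 245 /'
Scanning for matches:
  Match 1: 'foo'
Total matches: 1

1


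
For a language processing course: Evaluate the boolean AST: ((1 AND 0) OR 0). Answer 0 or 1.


Step 1: Evaluate inner node
  1 AND 0 = 0
Step 2: Evaluate root node
  0 OR 0 = 0

0


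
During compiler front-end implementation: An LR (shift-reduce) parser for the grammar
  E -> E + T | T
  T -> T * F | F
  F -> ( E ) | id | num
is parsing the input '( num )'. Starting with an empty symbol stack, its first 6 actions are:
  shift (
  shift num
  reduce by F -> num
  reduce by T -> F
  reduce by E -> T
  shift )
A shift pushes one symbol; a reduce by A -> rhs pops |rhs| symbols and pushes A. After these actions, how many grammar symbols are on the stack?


Tracking the symbol stack through each action:
  Action 1: shift '(' : push -> stack = [(] (size 1)
  Action 2: shift 'num' : push -> stack = [(, num] (size 2)
  Action 3: reduce by F -> num : pop 1, push F -> stack = [(, F] (size 2)
  Action 4: reduce by T -> F : pop 1, push T -> stack = [(, T] (size 2)
  Action 5: reduce by E -> T : pop 1, push E -> stack = [(, E] (size 2)
  Action 6: shift ')' : push -> stack = [(, E, )] (size 3)
Final stack size: 3

3


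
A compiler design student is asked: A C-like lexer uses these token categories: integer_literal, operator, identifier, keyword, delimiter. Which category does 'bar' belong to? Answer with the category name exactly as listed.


Token: 'bar'
Checking categories:
  identifier: YES
  integer_literal: no
  operator: no
  keyword: no
  delimiter: no
Category: identifier

identifier


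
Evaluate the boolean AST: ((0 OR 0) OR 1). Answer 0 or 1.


Step 1: Evaluate inner node
  0 OR 0 = 0
Step 2: Evaluate root node
  0 OR 1 = 1

1


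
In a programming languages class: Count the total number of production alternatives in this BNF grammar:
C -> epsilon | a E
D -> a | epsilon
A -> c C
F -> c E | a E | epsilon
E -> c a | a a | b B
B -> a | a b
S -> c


Counting alternatives per rule:
  C: 2 alternative(s)
  D: 2 alternative(s)
  A: 1 alternative(s)
  F: 3 alternative(s)
  E: 3 alternative(s)
  B: 2 alternative(s)
  S: 1 alternative(s)
Sum: 2 + 2 + 1 + 3 + 3 + 2 + 1 = 14

14


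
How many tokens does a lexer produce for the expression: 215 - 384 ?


Scanning '215 - 384'
Token 1: '215' -> integer_literal
Token 2: '-' -> operator
Token 3: '384' -> integer_literal
Total tokens: 3

3


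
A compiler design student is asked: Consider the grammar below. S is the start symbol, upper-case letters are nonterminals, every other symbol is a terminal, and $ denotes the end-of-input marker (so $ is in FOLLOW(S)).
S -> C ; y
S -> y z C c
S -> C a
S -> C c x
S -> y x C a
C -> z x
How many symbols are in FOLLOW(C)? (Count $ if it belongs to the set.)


S is the start symbol and does not occur in any rule body, so FOLLOW(S) = {$}.
Examining every occurrence of C in a rule body:
  S -> C ; y : C is followed by terminal ';' -> add ';'
  S -> y z C c : C is followed by terminal 'c' -> add 'c'
  S -> C a : C is followed by terminal 'a' -> add 'a'
  S -> C c x : C is followed by terminal 'c' -> add 'c' (already in the set)
  S -> y x C a : C is followed by terminal 'a' -> add 'a' (already in the set)
  C -> z x : C does not occur in the body -> contributes nothing
FOLLOW(C) = {;, a, c}
Count: 3

3


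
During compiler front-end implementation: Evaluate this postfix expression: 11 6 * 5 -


Processing tokens left to right:
Push 11, Push 6
Pop 11 and 6, compute 11 * 6 = 66, push 66
Push 5
Pop 66 and 5, compute 66 - 5 = 61, push 61
Stack result: 61

61


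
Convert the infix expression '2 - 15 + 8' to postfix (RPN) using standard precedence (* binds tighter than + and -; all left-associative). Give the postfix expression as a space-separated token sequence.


Applying the shunting-yard algorithm:
  Operand 2 -> output
  Push '-' onto operator stack -> op-stack: [-]
  Operand 15 -> output
  See '+' (prec 1); top '-' (prec 1) >= it -> pop '-' to output
  Push '+' onto operator stack -> op-stack: [+]
  Operand 8 -> output
  End of input: pop '+' to output
Postfix result: 2 15 - 8 +

2 15 - 8 +


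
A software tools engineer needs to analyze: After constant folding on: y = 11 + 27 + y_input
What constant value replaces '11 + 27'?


Identifying constant sub-expression:
  Original: y = 11 + 27 + y_input
  11 and 27 are both compile-time constants
  Evaluating: 11 + 27 = 38
  After folding: y = 38 + y_input

38


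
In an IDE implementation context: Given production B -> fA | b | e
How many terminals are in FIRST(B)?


Production: B -> fA | b | e
Examining each alternative for leading terminals:
  B -> fA : first terminal = 'f'
  B -> b : first terminal = 'b'
  B -> e : first terminal = 'e'
FIRST(B) = {b, e, f}
Count: 3

3


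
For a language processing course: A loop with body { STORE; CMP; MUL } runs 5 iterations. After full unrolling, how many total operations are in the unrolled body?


Loop body operations: STORE, CMP, MUL (3 ops per iteration)
Unrolling 5 iterations:
  Iteration 1: STORE, CMP, MUL (3 ops)
  Iteration 2: STORE, CMP, MUL (3 ops)
  Iteration 3: STORE, CMP, MUL (3 ops)
  Iteration 4: STORE, CMP, MUL (3 ops)
  Iteration 5: STORE, CMP, MUL (3 ops)
Total: 5 iterations * 3 ops/iter = 15 operations

15


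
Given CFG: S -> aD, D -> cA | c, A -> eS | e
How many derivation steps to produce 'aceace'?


Grammar: S -> aD, D -> cA | c, A -> eS | e
Deriving 'aceace':
Step 1: S -> aD => aD
Step 2: D -> cA => acA
Step 3: A -> eS => aceS
Step 4: S -> aD => aceaD
Step 5: D -> cA => aceacA
Step 6: A -> e => aceace
Total derivation steps: 6

6


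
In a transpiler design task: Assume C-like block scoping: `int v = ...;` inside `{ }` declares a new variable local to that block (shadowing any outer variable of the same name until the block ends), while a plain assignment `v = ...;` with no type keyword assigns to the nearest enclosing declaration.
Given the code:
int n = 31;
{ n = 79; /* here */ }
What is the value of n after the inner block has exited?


Analyzing scoping rules:
Outer scope: declares n = 31
Inner block: 'n = 79;' has no type keyword, so it is an assignment to the outer n (no shadowing)
The assignment changed the outer variable itself, so the new value persists after the block -> 79
Result: 79

79


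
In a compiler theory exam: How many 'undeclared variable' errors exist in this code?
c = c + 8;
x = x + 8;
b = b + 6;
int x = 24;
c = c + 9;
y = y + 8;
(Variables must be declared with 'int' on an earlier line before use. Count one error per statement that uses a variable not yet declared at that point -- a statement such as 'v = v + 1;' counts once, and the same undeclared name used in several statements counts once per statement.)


Scanning code line by line:
  Line 1: use 'c' -> ERROR (undeclared)
  Line 2: use 'x' -> ERROR (undeclared)
  Line 3: use 'b' -> ERROR (undeclared)
  Line 4: declare 'x' -> declared = ['x']
  Line 5: use 'c' -> ERROR (undeclared)
  Line 6: use 'y' -> ERROR (undeclared)
Total undeclared variable errors: 5

5
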